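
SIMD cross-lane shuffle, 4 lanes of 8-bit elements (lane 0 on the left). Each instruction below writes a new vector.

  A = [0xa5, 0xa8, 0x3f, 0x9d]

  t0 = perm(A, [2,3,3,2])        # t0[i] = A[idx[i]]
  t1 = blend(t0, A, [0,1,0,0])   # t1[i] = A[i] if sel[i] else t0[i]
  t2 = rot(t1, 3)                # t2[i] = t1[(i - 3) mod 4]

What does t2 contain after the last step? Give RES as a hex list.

→ t0 |3f|9d|9d|3f|
→ t1 |3f|a8|9d|3f|
→ t2 |a8|9d|3f|3f|

RES = [0xa8, 0x9d, 0x3f, 0x3f]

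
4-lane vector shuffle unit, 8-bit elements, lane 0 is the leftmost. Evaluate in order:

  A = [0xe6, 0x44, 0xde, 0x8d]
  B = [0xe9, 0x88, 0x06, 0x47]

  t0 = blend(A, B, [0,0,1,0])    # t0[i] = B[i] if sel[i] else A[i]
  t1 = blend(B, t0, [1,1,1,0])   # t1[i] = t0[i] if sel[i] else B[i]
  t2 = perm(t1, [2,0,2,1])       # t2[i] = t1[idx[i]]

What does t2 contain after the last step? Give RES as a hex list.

→ t0 |e6|44|06|8d|
→ t1 |e6|44|06|47|
→ t2 |06|e6|06|44|

RES = [0x06, 0xe6, 0x06, 0x44]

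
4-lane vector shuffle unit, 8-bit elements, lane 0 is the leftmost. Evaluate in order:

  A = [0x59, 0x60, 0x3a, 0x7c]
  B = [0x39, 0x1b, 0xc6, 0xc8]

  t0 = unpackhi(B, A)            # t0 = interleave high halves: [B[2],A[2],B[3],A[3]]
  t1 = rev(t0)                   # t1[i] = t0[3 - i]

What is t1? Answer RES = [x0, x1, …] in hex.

t0 = [0xc6, 0x3a, 0xc8, 0x7c]
t1 = [0x7c, 0xc8, 0x3a, 0xc6]

RES = [ 0x7c  0xc8  0x3a  0xc6 ]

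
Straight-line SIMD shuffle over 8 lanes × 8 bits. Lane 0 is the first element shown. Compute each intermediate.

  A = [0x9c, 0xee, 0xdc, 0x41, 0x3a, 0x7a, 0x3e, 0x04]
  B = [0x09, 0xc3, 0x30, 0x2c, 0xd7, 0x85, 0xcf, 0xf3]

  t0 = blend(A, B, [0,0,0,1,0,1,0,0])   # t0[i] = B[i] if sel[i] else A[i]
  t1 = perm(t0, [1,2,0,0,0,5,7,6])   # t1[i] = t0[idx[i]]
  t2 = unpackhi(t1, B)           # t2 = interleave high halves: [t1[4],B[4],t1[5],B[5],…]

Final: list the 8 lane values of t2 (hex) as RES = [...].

t0 = [0x9c, 0xee, 0xdc, 0x2c, 0x3a, 0x85, 0x3e, 0x04]
t1 = [0xee, 0xdc, 0x9c, 0x9c, 0x9c, 0x85, 0x04, 0x3e]
t2 = [0x9c, 0xd7, 0x85, 0x85, 0x04, 0xcf, 0x3e, 0xf3]

RES = [0x9c, 0xd7, 0x85, 0x85, 0x04, 0xcf, 0x3e, 0xf3]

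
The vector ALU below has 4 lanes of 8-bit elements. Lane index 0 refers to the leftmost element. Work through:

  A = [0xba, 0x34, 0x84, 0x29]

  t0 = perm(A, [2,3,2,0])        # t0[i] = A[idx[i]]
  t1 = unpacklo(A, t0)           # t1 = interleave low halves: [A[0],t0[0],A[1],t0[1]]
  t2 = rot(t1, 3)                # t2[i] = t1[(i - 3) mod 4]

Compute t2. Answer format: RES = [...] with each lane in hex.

  t0: 84 29 84 ba
  t1: ba 84 34 29
  t2: 84 34 29 ba

RES = [0x84, 0x34, 0x29, 0xba]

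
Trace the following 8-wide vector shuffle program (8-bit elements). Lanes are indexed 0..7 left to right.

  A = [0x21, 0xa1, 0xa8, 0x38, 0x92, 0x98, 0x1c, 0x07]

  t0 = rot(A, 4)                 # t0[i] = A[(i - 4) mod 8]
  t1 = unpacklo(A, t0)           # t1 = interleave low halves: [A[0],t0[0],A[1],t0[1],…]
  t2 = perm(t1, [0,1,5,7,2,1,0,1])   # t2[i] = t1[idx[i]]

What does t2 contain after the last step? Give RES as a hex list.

RES = [ 0x21  0x92  0x1c  0x07  0xa1  0x92  0x21  0x92 ]

  t0: 92 98 1c 07 21 a1 a8 38
  t1: 21 92 a1 98 a8 1c 38 07
  t2: 21 92 1c 07 a1 92 21 92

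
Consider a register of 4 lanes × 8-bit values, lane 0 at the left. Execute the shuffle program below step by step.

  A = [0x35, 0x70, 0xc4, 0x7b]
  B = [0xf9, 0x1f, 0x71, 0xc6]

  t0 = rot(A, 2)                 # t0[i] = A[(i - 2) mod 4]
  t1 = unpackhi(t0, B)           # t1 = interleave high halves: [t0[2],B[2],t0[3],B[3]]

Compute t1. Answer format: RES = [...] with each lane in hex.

t0 = [0xc4, 0x7b, 0x35, 0x70]
t1 = [0x35, 0x71, 0x70, 0xc6]

RES = [ 0x35  0x71  0x70  0xc6 ]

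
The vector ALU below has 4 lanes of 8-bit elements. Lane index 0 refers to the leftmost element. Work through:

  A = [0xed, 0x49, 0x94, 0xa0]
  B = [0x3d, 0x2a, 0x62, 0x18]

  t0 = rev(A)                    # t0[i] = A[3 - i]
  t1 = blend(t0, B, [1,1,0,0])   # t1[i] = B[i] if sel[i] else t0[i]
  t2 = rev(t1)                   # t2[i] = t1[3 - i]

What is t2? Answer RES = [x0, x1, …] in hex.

  t0: a0 94 49 ed
  t1: 3d 2a 49 ed
  t2: ed 49 2a 3d

RES = [ 0xed  0x49  0x2a  0x3d ]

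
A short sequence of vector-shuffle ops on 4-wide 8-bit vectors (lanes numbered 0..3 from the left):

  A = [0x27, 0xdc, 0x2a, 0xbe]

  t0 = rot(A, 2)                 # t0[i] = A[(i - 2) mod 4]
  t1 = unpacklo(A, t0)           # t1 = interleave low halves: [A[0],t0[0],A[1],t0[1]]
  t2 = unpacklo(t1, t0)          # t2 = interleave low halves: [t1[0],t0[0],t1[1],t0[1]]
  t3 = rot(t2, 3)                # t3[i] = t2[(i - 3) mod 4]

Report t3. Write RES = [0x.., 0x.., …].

RES = [ 0x2a  0x2a  0xbe  0x27 ]

→ t0 |2a|be|27|dc|
→ t1 |27|2a|dc|be|
→ t2 |27|2a|2a|be|
→ t3 |2a|2a|be|27|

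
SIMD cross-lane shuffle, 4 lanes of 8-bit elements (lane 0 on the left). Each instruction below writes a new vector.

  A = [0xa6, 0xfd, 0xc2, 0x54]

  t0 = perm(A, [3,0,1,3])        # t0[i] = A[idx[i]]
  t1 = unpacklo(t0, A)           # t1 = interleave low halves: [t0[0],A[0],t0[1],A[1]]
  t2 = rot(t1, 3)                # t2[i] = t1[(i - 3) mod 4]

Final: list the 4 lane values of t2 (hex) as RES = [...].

RES = [ 0xa6  0xa6  0xfd  0x54 ]

→ t0 |54|a6|fd|54|
→ t1 |54|a6|a6|fd|
→ t2 |a6|a6|fd|54|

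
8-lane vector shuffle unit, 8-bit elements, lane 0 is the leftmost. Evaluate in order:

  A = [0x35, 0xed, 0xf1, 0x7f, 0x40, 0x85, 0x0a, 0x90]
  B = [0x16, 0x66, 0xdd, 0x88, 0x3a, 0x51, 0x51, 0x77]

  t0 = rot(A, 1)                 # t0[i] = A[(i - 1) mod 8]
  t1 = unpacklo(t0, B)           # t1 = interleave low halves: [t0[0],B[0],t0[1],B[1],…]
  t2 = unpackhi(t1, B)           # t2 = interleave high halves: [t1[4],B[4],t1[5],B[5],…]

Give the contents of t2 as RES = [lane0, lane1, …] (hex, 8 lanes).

RES = [0xed, 0x3a, 0xdd, 0x51, 0xf1, 0x51, 0x88, 0x77]

t0 = [0x90, 0x35, 0xed, 0xf1, 0x7f, 0x40, 0x85, 0x0a]
t1 = [0x90, 0x16, 0x35, 0x66, 0xed, 0xdd, 0xf1, 0x88]
t2 = [0xed, 0x3a, 0xdd, 0x51, 0xf1, 0x51, 0x88, 0x77]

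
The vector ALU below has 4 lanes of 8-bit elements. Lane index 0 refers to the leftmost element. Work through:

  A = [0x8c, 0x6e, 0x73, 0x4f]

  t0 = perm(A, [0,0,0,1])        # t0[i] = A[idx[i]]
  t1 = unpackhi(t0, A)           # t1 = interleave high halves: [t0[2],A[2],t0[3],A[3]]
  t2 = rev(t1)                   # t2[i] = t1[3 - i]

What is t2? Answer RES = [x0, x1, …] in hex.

RES = [0x4f, 0x6e, 0x73, 0x8c]

t0 = [0x8c, 0x8c, 0x8c, 0x6e]
t1 = [0x8c, 0x73, 0x6e, 0x4f]
t2 = [0x4f, 0x6e, 0x73, 0x8c]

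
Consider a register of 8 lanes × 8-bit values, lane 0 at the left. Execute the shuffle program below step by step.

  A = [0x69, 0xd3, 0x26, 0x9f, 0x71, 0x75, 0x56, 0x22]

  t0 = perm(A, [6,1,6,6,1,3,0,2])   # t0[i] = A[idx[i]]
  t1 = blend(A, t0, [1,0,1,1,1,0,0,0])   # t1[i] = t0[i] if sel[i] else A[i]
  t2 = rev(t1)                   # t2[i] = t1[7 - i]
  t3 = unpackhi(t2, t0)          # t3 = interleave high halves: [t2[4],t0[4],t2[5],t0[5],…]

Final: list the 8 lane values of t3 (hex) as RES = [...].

→ t0 |56|d3|56|56|d3|9f|69|26|
→ t1 |56|d3|56|56|d3|75|56|22|
→ t2 |22|56|75|d3|56|56|d3|56|
→ t3 |56|d3|56|9f|d3|69|56|26|

RES = [0x56, 0xd3, 0x56, 0x9f, 0xd3, 0x69, 0x56, 0x26]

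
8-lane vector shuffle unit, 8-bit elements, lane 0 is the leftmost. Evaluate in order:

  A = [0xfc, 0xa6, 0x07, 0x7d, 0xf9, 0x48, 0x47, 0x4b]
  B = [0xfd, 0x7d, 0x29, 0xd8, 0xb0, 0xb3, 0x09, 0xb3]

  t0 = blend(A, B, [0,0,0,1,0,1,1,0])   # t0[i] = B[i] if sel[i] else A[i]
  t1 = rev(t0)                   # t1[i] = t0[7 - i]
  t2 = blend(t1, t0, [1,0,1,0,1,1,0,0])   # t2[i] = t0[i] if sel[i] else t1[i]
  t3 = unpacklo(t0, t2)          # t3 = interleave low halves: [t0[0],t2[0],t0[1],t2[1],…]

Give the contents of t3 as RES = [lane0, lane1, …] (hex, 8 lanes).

RES = [ 0xfc  0xfc  0xa6  0x09  0x07  0x07  0xd8  0xf9 ]

  t0: fc a6 07 d8 f9 b3 09 4b
  t1: 4b 09 b3 f9 d8 07 a6 fc
  t2: fc 09 07 f9 f9 b3 a6 fc
  t3: fc fc a6 09 07 07 d8 f9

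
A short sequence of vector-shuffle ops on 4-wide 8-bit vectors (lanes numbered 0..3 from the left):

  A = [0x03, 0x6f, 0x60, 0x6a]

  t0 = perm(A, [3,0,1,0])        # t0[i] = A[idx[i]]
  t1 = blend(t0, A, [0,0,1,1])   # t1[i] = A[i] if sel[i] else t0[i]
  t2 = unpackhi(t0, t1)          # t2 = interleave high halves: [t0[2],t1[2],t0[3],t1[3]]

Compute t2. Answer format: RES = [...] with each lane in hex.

t0 = [0x6a, 0x03, 0x6f, 0x03]
t1 = [0x6a, 0x03, 0x60, 0x6a]
t2 = [0x6f, 0x60, 0x03, 0x6a]

RES = [ 0x6f  0x60  0x03  0x6a ]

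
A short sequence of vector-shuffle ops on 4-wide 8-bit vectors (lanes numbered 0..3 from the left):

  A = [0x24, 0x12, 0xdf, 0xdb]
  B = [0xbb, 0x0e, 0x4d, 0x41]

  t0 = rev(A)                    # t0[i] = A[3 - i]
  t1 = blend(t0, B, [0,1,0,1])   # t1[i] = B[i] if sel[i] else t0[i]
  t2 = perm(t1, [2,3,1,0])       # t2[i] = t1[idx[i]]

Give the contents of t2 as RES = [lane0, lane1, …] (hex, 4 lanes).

RES = [0x12, 0x41, 0x0e, 0xdb]

t0 = [0xdb, 0xdf, 0x12, 0x24]
t1 = [0xdb, 0x0e, 0x12, 0x41]
t2 = [0x12, 0x41, 0x0e, 0xdb]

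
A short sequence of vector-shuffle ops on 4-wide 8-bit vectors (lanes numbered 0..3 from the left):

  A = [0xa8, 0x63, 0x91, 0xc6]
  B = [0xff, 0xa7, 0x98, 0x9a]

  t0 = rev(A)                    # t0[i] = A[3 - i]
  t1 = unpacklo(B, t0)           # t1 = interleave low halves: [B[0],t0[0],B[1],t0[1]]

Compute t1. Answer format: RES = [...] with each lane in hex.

  t0: c6 91 63 a8
  t1: ff c6 a7 91

RES = [ 0xff  0xc6  0xa7  0x91 ]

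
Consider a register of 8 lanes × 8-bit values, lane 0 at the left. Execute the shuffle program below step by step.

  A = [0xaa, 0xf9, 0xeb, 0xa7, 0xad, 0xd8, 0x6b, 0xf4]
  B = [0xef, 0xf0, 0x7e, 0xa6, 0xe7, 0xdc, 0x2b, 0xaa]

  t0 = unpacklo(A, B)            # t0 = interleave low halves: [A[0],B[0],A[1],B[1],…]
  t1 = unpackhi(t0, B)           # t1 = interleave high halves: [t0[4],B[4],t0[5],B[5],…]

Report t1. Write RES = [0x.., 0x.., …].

→ t0 |aa|ef|f9|f0|eb|7e|a7|a6|
→ t1 |eb|e7|7e|dc|a7|2b|a6|aa|

RES = [0xeb, 0xe7, 0x7e, 0xdc, 0xa7, 0x2b, 0xa6, 0xaa]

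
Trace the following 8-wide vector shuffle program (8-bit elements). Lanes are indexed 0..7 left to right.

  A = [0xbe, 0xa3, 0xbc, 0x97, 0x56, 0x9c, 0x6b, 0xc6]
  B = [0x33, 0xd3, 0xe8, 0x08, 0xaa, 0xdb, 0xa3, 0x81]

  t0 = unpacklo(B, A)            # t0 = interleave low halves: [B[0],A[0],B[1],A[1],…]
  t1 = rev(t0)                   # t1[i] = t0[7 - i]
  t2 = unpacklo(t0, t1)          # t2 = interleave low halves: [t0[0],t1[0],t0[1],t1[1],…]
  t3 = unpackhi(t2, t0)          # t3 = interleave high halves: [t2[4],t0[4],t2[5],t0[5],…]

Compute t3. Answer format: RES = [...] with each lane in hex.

RES = [0xd3, 0xe8, 0xbc, 0xbc, 0xa3, 0x08, 0xe8, 0x97]

t0 = [0x33, 0xbe, 0xd3, 0xa3, 0xe8, 0xbc, 0x08, 0x97]
t1 = [0x97, 0x08, 0xbc, 0xe8, 0xa3, 0xd3, 0xbe, 0x33]
t2 = [0x33, 0x97, 0xbe, 0x08, 0xd3, 0xbc, 0xa3, 0xe8]
t3 = [0xd3, 0xe8, 0xbc, 0xbc, 0xa3, 0x08, 0xe8, 0x97]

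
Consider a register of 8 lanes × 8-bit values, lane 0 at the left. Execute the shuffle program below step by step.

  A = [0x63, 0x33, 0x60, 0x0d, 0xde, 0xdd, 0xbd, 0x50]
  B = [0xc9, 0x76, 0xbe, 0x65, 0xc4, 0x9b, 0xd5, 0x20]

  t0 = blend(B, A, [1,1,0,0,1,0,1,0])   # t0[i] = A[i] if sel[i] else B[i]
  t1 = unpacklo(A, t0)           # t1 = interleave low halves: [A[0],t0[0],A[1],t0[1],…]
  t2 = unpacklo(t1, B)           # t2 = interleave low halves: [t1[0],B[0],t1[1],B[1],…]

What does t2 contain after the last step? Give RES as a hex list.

RES = [0x63, 0xc9, 0x63, 0x76, 0x33, 0xbe, 0x33, 0x65]

→ t0 |63|33|be|65|de|9b|bd|20|
→ t1 |63|63|33|33|60|be|0d|65|
→ t2 |63|c9|63|76|33|be|33|65|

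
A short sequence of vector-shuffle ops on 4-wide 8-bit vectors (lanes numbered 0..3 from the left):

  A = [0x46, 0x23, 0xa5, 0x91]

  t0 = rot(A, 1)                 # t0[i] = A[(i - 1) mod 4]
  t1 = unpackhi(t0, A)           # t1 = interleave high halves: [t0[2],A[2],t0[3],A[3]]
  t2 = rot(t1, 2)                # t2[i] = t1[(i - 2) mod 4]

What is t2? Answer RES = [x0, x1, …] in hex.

RES = [ 0xa5  0x91  0x23  0xa5 ]

t0 = [0x91, 0x46, 0x23, 0xa5]
t1 = [0x23, 0xa5, 0xa5, 0x91]
t2 = [0xa5, 0x91, 0x23, 0xa5]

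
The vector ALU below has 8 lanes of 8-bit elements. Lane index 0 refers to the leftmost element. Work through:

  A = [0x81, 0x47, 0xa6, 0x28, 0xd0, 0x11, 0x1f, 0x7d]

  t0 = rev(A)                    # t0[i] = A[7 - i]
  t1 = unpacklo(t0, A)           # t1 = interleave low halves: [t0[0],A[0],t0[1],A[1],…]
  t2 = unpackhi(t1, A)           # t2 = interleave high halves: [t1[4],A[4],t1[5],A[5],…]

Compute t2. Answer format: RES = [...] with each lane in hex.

→ t0 |7d|1f|11|d0|28|a6|47|81|
→ t1 |7d|81|1f|47|11|a6|d0|28|
→ t2 |11|d0|a6|11|d0|1f|28|7d|

RES = [0x11, 0xd0, 0xa6, 0x11, 0xd0, 0x1f, 0x28, 0x7d]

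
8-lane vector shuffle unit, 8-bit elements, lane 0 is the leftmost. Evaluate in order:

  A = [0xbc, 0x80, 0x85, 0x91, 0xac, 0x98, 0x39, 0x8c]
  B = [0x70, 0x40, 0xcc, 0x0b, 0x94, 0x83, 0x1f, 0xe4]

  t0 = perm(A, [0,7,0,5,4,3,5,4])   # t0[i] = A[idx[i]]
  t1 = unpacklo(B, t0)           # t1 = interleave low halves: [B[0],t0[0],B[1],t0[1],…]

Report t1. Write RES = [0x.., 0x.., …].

RES = [0x70, 0xbc, 0x40, 0x8c, 0xcc, 0xbc, 0x0b, 0x98]

  t0: bc 8c bc 98 ac 91 98 ac
  t1: 70 bc 40 8c cc bc 0b 98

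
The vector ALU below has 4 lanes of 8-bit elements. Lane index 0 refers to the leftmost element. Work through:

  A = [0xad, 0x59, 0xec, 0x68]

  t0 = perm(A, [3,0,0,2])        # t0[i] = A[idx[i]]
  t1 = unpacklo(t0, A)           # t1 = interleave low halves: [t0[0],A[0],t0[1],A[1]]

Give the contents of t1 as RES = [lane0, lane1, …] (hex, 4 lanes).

→ t0 |68|ad|ad|ec|
→ t1 |68|ad|ad|59|

RES = [0x68, 0xad, 0xad, 0x59]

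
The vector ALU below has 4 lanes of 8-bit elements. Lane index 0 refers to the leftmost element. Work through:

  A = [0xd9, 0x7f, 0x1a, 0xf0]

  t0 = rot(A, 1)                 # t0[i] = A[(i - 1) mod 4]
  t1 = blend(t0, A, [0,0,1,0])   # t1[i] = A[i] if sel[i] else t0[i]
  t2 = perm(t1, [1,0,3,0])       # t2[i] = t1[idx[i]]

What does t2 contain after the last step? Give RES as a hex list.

t0 = [0xf0, 0xd9, 0x7f, 0x1a]
t1 = [0xf0, 0xd9, 0x1a, 0x1a]
t2 = [0xd9, 0xf0, 0x1a, 0xf0]

RES = [0xd9, 0xf0, 0x1a, 0xf0]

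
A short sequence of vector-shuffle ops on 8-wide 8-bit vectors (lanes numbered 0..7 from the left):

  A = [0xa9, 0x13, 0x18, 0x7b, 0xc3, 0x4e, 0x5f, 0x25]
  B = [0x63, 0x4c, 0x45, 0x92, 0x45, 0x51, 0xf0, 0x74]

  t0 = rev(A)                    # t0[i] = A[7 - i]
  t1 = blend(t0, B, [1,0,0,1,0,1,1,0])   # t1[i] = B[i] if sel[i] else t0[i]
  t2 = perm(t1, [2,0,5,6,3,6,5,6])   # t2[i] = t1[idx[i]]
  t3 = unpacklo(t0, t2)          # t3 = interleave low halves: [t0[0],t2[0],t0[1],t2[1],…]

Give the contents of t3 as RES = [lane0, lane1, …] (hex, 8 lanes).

t0 = [0x25, 0x5f, 0x4e, 0xc3, 0x7b, 0x18, 0x13, 0xa9]
t1 = [0x63, 0x5f, 0x4e, 0x92, 0x7b, 0x51, 0xf0, 0xa9]
t2 = [0x4e, 0x63, 0x51, 0xf0, 0x92, 0xf0, 0x51, 0xf0]
t3 = [0x25, 0x4e, 0x5f, 0x63, 0x4e, 0x51, 0xc3, 0xf0]

RES = [ 0x25  0x4e  0x5f  0x63  0x4e  0x51  0xc3  0xf0 ]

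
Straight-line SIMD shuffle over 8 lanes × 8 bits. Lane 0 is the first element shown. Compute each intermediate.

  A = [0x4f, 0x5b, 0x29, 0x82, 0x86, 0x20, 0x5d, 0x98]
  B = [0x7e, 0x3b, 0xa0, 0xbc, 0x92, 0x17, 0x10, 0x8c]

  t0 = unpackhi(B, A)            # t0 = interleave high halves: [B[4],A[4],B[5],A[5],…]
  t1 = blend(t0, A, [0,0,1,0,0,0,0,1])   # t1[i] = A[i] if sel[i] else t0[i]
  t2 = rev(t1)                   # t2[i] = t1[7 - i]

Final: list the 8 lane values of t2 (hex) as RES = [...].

t0 = [0x92, 0x86, 0x17, 0x20, 0x10, 0x5d, 0x8c, 0x98]
t1 = [0x92, 0x86, 0x29, 0x20, 0x10, 0x5d, 0x8c, 0x98]
t2 = [0x98, 0x8c, 0x5d, 0x10, 0x20, 0x29, 0x86, 0x92]

RES = [ 0x98  0x8c  0x5d  0x10  0x20  0x29  0x86  0x92 ]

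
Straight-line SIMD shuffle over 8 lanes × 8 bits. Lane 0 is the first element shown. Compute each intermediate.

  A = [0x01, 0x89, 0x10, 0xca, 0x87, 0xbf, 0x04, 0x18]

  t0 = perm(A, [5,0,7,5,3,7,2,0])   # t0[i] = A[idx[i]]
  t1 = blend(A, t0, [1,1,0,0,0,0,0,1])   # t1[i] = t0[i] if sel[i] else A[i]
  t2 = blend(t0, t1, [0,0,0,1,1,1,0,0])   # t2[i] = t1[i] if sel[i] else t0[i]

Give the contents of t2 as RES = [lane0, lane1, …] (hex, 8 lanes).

→ t0 |bf|01|18|bf|ca|18|10|01|
→ t1 |bf|01|10|ca|87|bf|04|01|
→ t2 |bf|01|18|ca|87|bf|10|01|

RES = [ 0xbf  0x01  0x18  0xca  0x87  0xbf  0x10  0x01 ]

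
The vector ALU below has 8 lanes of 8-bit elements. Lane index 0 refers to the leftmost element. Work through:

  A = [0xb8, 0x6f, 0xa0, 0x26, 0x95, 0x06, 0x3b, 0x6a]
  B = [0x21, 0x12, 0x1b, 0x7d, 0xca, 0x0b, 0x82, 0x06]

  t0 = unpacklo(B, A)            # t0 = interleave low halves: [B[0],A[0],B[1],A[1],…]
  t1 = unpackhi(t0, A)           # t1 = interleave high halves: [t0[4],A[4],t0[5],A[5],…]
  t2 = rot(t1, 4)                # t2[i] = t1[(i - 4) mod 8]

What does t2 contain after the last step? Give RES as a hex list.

RES = [ 0x7d  0x3b  0x26  0x6a  0x1b  0x95  0xa0  0x06 ]

t0 = [0x21, 0xb8, 0x12, 0x6f, 0x1b, 0xa0, 0x7d, 0x26]
t1 = [0x1b, 0x95, 0xa0, 0x06, 0x7d, 0x3b, 0x26, 0x6a]
t2 = [0x7d, 0x3b, 0x26, 0x6a, 0x1b, 0x95, 0xa0, 0x06]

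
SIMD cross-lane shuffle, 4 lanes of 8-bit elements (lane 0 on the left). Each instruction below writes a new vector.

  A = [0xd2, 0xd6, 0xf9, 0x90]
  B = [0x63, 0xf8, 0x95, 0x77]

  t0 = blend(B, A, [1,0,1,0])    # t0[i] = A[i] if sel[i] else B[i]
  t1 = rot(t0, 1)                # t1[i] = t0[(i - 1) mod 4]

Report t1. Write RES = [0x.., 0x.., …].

RES = [ 0x77  0xd2  0xf8  0xf9 ]

t0 = [0xd2, 0xf8, 0xf9, 0x77]
t1 = [0x77, 0xd2, 0xf8, 0xf9]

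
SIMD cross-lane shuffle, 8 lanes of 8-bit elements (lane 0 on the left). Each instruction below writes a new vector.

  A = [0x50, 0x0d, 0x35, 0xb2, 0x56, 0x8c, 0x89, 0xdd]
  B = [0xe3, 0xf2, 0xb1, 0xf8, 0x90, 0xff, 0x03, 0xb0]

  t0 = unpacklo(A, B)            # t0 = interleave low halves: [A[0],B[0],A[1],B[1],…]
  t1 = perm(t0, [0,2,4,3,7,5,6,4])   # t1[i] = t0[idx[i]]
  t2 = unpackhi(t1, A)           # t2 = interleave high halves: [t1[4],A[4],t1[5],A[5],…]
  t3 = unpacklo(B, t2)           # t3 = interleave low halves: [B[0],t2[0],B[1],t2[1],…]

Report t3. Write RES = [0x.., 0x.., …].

RES = [ 0xe3  0xf8  0xf2  0x56  0xb1  0xb1  0xf8  0x8c ]

→ t0 |50|e3|0d|f2|35|b1|b2|f8|
→ t1 |50|0d|35|f2|f8|b1|b2|35|
→ t2 |f8|56|b1|8c|b2|89|35|dd|
→ t3 |e3|f8|f2|56|b1|b1|f8|8c|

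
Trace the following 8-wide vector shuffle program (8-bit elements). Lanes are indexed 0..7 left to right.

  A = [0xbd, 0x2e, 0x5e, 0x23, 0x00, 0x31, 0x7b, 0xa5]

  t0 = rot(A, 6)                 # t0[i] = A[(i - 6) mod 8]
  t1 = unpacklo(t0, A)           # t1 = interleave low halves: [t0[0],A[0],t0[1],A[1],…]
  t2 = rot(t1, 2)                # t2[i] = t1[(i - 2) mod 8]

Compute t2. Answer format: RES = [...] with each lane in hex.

RES = [0x31, 0x23, 0x5e, 0xbd, 0x23, 0x2e, 0x00, 0x5e]

  t0: 5e 23 00 31 7b a5 bd 2e
  t1: 5e bd 23 2e 00 5e 31 23
  t2: 31 23 5e bd 23 2e 00 5e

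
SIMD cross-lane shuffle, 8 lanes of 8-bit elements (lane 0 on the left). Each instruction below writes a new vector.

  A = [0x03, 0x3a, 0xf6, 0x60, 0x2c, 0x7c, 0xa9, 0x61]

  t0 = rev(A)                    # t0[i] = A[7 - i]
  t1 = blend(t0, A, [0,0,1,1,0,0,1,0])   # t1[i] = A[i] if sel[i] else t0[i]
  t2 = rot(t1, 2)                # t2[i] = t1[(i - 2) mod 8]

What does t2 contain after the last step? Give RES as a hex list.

→ t0 |61|a9|7c|2c|60|f6|3a|03|
→ t1 |61|a9|f6|60|60|f6|a9|03|
→ t2 |a9|03|61|a9|f6|60|60|f6|

RES = [0xa9, 0x03, 0x61, 0xa9, 0xf6, 0x60, 0x60, 0xf6]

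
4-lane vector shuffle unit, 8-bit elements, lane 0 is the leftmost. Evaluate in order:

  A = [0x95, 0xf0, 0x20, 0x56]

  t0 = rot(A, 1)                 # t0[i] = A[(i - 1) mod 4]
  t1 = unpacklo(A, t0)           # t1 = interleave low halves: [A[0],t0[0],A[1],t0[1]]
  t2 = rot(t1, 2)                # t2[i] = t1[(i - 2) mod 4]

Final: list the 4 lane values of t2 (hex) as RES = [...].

t0 = [0x56, 0x95, 0xf0, 0x20]
t1 = [0x95, 0x56, 0xf0, 0x95]
t2 = [0xf0, 0x95, 0x95, 0x56]

RES = [0xf0, 0x95, 0x95, 0x56]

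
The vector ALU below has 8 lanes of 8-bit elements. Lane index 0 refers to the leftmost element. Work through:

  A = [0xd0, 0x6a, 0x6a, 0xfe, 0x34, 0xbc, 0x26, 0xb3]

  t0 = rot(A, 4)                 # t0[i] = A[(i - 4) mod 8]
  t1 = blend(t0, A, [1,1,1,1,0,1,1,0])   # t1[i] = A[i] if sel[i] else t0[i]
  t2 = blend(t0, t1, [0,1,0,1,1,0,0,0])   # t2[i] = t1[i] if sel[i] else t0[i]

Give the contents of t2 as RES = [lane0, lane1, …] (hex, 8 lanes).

RES = [ 0x34  0x6a  0x26  0xfe  0xd0  0x6a  0x6a  0xfe ]

→ t0 |34|bc|26|b3|d0|6a|6a|fe|
→ t1 |d0|6a|6a|fe|d0|bc|26|fe|
→ t2 |34|6a|26|fe|d0|6a|6a|fe|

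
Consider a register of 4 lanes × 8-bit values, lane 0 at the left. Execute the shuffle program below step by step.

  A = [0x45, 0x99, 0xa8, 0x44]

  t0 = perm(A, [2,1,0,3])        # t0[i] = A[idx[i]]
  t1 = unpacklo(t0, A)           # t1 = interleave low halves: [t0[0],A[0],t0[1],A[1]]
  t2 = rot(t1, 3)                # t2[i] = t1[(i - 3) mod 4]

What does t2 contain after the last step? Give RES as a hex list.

→ t0 |a8|99|45|44|
→ t1 |a8|45|99|99|
→ t2 |45|99|99|a8|

RES = [ 0x45  0x99  0x99  0xa8 ]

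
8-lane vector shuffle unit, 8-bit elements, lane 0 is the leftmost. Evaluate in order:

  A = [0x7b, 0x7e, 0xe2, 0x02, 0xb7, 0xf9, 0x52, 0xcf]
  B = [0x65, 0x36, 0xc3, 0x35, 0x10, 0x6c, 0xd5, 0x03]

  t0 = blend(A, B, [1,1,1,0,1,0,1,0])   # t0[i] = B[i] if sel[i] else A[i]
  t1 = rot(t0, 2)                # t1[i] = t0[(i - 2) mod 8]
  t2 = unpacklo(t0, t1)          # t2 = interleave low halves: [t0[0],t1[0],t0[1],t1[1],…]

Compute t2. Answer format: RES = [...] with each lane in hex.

RES = [0x65, 0xd5, 0x36, 0xcf, 0xc3, 0x65, 0x02, 0x36]

t0 = [0x65, 0x36, 0xc3, 0x02, 0x10, 0xf9, 0xd5, 0xcf]
t1 = [0xd5, 0xcf, 0x65, 0x36, 0xc3, 0x02, 0x10, 0xf9]
t2 = [0x65, 0xd5, 0x36, 0xcf, 0xc3, 0x65, 0x02, 0x36]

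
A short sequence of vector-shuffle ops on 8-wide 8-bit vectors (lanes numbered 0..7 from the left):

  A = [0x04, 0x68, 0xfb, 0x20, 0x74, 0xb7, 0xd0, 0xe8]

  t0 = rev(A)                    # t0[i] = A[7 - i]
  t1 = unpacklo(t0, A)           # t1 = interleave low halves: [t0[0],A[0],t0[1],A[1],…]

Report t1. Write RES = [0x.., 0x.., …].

→ t0 |e8|d0|b7|74|20|fb|68|04|
→ t1 |e8|04|d0|68|b7|fb|74|20|

RES = [0xe8, 0x04, 0xd0, 0x68, 0xb7, 0xfb, 0x74, 0x20]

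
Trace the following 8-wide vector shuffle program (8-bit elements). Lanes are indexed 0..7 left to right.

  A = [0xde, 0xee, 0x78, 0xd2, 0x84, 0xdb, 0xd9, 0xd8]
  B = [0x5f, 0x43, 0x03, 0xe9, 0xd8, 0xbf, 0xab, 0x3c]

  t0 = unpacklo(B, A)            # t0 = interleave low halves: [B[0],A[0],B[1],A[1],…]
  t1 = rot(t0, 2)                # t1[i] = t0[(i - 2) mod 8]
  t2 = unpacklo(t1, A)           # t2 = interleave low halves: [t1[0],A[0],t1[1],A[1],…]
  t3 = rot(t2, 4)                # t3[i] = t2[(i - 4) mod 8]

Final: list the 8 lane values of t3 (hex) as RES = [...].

RES = [ 0x5f  0x78  0xde  0xd2  0xe9  0xde  0xd2  0xee ]

  t0: 5f de 43 ee 03 78 e9 d2
  t1: e9 d2 5f de 43 ee 03 78
  t2: e9 de d2 ee 5f 78 de d2
  t3: 5f 78 de d2 e9 de d2 ee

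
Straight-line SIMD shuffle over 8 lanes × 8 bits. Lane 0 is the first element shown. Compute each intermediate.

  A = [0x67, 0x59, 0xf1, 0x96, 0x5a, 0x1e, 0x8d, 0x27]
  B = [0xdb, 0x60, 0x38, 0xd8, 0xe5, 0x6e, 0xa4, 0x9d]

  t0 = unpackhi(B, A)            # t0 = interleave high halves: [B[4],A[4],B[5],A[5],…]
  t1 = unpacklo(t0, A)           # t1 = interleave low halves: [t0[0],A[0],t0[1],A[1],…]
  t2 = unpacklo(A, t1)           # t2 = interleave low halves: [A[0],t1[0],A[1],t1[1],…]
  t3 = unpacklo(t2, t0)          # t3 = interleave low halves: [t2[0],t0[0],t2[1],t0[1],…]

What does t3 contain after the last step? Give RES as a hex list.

RES = [ 0x67  0xe5  0xe5  0x5a  0x59  0x6e  0x67  0x1e ]

t0 = [0xe5, 0x5a, 0x6e, 0x1e, 0xa4, 0x8d, 0x9d, 0x27]
t1 = [0xe5, 0x67, 0x5a, 0x59, 0x6e, 0xf1, 0x1e, 0x96]
t2 = [0x67, 0xe5, 0x59, 0x67, 0xf1, 0x5a, 0x96, 0x59]
t3 = [0x67, 0xe5, 0xe5, 0x5a, 0x59, 0x6e, 0x67, 0x1e]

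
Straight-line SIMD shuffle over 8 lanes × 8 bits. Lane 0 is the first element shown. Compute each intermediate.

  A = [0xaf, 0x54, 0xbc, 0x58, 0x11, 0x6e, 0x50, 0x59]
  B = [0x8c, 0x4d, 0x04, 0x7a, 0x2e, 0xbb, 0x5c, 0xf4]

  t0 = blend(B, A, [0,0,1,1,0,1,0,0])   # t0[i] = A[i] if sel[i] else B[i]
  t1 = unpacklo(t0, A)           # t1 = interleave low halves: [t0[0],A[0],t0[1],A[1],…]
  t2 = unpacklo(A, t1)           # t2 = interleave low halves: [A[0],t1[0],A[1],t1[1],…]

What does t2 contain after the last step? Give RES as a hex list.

RES = [ 0xaf  0x8c  0x54  0xaf  0xbc  0x4d  0x58  0x54 ]

  t0: 8c 4d bc 58 2e 6e 5c f4
  t1: 8c af 4d 54 bc bc 58 58
  t2: af 8c 54 af bc 4d 58 54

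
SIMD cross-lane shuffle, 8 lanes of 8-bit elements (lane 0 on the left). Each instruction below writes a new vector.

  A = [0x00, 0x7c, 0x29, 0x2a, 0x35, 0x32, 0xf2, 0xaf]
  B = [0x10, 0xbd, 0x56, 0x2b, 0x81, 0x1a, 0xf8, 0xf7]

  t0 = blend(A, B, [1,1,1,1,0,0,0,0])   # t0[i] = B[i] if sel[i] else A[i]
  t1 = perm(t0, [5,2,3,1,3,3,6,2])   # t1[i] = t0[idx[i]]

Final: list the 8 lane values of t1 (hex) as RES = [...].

RES = [ 0x32  0x56  0x2b  0xbd  0x2b  0x2b  0xf2  0x56 ]

→ t0 |10|bd|56|2b|35|32|f2|af|
→ t1 |32|56|2b|bd|2b|2b|f2|56|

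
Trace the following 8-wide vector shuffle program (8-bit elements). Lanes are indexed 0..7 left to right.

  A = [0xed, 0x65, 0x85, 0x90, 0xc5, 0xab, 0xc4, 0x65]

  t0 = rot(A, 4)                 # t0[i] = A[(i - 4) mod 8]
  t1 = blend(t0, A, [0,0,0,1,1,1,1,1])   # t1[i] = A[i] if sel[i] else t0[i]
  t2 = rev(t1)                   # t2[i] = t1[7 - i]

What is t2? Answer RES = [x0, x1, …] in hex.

RES = [ 0x65  0xc4  0xab  0xc5  0x90  0xc4  0xab  0xc5 ]

  t0: c5 ab c4 65 ed 65 85 90
  t1: c5 ab c4 90 c5 ab c4 65
  t2: 65 c4 ab c5 90 c4 ab c5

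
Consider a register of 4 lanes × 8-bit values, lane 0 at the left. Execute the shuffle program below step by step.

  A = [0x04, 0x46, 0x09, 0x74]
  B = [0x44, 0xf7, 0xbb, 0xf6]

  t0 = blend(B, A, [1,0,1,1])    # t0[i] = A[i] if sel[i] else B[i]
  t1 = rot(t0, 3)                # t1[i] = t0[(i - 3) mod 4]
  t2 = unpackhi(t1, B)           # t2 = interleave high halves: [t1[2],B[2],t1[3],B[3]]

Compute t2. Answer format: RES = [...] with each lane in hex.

RES = [0x74, 0xbb, 0x04, 0xf6]

  t0: 04 f7 09 74
  t1: f7 09 74 04
  t2: 74 bb 04 f6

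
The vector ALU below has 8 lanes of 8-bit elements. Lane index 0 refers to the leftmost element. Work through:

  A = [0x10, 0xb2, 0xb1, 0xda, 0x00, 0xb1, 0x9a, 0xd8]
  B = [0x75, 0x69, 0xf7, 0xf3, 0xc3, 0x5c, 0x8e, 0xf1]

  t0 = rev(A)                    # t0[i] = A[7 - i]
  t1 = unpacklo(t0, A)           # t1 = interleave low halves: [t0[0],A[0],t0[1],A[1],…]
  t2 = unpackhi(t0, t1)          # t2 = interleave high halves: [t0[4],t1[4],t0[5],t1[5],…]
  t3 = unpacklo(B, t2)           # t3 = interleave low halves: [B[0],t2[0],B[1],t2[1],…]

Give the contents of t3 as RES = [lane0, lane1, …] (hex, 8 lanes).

  t0: d8 9a b1 00 da b1 b2 10
  t1: d8 10 9a b2 b1 b1 00 da
  t2: da b1 b1 b1 b2 00 10 da
  t3: 75 da 69 b1 f7 b1 f3 b1

RES = [ 0x75  0xda  0x69  0xb1  0xf7  0xb1  0xf3  0xb1 ]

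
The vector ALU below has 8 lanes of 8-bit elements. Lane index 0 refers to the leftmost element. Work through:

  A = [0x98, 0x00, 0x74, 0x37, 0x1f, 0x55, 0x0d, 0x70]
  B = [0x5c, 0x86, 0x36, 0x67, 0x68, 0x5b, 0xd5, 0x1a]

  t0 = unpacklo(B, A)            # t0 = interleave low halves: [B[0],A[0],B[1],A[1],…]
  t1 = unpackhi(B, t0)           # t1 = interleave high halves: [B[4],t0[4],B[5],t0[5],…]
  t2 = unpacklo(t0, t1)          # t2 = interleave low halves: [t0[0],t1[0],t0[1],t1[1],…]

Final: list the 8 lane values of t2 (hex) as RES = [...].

RES = [0x5c, 0x68, 0x98, 0x36, 0x86, 0x5b, 0x00, 0x74]

→ t0 |5c|98|86|00|36|74|67|37|
→ t1 |68|36|5b|74|d5|67|1a|37|
→ t2 |5c|68|98|36|86|5b|00|74|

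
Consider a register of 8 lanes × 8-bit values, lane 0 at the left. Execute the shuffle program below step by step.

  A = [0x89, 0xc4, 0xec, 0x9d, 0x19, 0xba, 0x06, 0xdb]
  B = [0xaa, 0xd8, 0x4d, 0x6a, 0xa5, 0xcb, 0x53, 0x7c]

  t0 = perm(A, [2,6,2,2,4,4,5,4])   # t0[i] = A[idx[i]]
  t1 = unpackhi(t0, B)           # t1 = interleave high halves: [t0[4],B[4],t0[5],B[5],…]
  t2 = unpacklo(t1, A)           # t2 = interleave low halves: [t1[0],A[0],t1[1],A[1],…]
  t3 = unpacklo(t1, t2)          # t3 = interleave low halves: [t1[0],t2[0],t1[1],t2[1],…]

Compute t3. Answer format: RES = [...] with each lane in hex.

t0 = [0xec, 0x06, 0xec, 0xec, 0x19, 0x19, 0xba, 0x19]
t1 = [0x19, 0xa5, 0x19, 0xcb, 0xba, 0x53, 0x19, 0x7c]
t2 = [0x19, 0x89, 0xa5, 0xc4, 0x19, 0xec, 0xcb, 0x9d]
t3 = [0x19, 0x19, 0xa5, 0x89, 0x19, 0xa5, 0xcb, 0xc4]

RES = [ 0x19  0x19  0xa5  0x89  0x19  0xa5  0xcb  0xc4 ]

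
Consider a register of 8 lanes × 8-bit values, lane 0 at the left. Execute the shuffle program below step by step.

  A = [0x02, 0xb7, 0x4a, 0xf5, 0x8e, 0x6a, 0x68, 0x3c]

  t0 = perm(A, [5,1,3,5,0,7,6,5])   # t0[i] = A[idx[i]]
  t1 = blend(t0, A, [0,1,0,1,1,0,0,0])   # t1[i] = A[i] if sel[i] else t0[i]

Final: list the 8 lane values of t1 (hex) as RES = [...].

  t0: 6a b7 f5 6a 02 3c 68 6a
  t1: 6a b7 f5 f5 8e 3c 68 6a

RES = [ 0x6a  0xb7  0xf5  0xf5  0x8e  0x3c  0x68  0x6a ]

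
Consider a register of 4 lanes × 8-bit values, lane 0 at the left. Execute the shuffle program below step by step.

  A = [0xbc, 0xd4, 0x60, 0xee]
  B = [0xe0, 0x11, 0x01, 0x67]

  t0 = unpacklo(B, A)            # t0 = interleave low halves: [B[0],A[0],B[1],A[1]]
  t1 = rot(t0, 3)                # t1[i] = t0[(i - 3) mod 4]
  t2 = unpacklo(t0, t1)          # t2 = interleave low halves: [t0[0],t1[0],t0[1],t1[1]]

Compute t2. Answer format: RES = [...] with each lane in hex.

t0 = [0xe0, 0xbc, 0x11, 0xd4]
t1 = [0xbc, 0x11, 0xd4, 0xe0]
t2 = [0xe0, 0xbc, 0xbc, 0x11]

RES = [0xe0, 0xbc, 0xbc, 0x11]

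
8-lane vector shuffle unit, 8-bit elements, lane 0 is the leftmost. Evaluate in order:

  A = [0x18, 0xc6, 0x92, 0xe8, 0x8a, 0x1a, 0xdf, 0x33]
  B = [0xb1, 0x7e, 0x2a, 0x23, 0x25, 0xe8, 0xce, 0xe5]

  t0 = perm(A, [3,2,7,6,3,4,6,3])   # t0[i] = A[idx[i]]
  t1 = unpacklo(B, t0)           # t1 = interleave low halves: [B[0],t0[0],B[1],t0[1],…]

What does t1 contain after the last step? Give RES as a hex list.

RES = [0xb1, 0xe8, 0x7e, 0x92, 0x2a, 0x33, 0x23, 0xdf]

→ t0 |e8|92|33|df|e8|8a|df|e8|
→ t1 |b1|e8|7e|92|2a|33|23|df|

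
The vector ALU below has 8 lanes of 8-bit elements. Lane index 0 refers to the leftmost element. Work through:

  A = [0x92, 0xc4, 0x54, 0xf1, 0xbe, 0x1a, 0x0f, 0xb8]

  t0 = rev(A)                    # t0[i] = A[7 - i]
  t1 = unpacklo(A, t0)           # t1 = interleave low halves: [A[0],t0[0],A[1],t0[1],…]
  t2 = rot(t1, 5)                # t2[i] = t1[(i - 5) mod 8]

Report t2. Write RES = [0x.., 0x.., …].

  t0: b8 0f 1a be f1 54 c4 92
  t1: 92 b8 c4 0f 54 1a f1 be
  t2: 0f 54 1a f1 be 92 b8 c4

RES = [0x0f, 0x54, 0x1a, 0xf1, 0xbe, 0x92, 0xb8, 0xc4]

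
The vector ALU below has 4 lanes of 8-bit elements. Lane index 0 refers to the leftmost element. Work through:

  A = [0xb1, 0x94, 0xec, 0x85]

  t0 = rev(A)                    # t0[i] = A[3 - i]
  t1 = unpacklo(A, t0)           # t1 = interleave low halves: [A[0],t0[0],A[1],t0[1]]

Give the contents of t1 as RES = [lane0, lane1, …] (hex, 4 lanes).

RES = [ 0xb1  0x85  0x94  0xec ]

→ t0 |85|ec|94|b1|
→ t1 |b1|85|94|ec|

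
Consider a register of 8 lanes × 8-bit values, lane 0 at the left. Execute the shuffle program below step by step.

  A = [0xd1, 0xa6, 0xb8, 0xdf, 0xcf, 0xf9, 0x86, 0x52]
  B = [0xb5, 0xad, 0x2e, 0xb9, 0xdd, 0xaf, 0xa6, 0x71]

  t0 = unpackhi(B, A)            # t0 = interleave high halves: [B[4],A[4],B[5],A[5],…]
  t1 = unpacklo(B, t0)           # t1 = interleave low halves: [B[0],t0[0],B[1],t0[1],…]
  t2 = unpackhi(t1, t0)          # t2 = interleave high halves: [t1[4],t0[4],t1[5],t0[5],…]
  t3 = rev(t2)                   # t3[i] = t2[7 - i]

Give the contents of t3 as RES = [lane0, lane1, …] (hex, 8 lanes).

RES = [0x52, 0xf9, 0x71, 0xb9, 0x86, 0xaf, 0xa6, 0x2e]

  t0: dd cf af f9 a6 86 71 52
  t1: b5 dd ad cf 2e af b9 f9
  t2: 2e a6 af 86 b9 71 f9 52
  t3: 52 f9 71 b9 86 af a6 2e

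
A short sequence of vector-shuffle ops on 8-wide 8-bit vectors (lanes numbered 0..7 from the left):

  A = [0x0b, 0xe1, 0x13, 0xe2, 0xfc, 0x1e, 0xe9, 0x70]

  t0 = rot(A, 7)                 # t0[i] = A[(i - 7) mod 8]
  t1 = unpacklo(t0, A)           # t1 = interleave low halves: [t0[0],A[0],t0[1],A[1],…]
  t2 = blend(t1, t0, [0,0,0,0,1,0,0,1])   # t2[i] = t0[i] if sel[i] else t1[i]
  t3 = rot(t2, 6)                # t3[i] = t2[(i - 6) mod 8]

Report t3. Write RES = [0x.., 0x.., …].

RES = [ 0x13  0xe1  0x1e  0x13  0xfc  0x0b  0xe1  0x0b ]

  t0: e1 13 e2 fc 1e e9 70 0b
  t1: e1 0b 13 e1 e2 13 fc e2
  t2: e1 0b 13 e1 1e 13 fc 0b
  t3: 13 e1 1e 13 fc 0b e1 0b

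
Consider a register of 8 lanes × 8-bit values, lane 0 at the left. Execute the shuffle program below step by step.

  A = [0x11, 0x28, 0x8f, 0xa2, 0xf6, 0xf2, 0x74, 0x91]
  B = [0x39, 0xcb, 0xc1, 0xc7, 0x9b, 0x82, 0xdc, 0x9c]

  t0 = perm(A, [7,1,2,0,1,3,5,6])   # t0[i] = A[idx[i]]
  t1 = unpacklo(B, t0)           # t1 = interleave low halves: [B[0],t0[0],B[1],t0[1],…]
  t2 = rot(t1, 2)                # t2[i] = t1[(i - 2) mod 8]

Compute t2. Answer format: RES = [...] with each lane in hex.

t0 = [0x91, 0x28, 0x8f, 0x11, 0x28, 0xa2, 0xf2, 0x74]
t1 = [0x39, 0x91, 0xcb, 0x28, 0xc1, 0x8f, 0xc7, 0x11]
t2 = [0xc7, 0x11, 0x39, 0x91, 0xcb, 0x28, 0xc1, 0x8f]

RES = [0xc7, 0x11, 0x39, 0x91, 0xcb, 0x28, 0xc1, 0x8f]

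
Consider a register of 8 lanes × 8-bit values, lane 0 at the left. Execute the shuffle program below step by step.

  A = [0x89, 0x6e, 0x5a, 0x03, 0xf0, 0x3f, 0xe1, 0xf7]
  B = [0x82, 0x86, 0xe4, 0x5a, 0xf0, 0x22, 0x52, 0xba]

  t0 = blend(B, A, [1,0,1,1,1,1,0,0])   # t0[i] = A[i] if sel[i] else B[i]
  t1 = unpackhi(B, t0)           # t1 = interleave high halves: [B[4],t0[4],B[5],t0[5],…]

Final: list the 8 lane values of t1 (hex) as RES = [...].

t0 = [0x89, 0x86, 0x5a, 0x03, 0xf0, 0x3f, 0x52, 0xba]
t1 = [0xf0, 0xf0, 0x22, 0x3f, 0x52, 0x52, 0xba, 0xba]

RES = [ 0xf0  0xf0  0x22  0x3f  0x52  0x52  0xba  0xba ]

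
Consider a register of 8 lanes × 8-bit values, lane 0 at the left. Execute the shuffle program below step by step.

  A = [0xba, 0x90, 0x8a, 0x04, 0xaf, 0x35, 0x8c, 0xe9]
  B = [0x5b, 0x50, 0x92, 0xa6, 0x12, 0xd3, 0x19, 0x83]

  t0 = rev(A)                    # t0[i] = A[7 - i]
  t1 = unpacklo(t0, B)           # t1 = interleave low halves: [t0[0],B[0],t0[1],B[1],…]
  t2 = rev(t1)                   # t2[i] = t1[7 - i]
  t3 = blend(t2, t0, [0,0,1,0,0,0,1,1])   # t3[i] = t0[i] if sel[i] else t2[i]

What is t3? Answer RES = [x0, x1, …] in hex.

  t0: e9 8c 35 af 04 8a 90 ba
  t1: e9 5b 8c 50 35 92 af a6
  t2: a6 af 92 35 50 8c 5b e9
  t3: a6 af 35 35 50 8c 90 ba

RES = [0xa6, 0xaf, 0x35, 0x35, 0x50, 0x8c, 0x90, 0xba]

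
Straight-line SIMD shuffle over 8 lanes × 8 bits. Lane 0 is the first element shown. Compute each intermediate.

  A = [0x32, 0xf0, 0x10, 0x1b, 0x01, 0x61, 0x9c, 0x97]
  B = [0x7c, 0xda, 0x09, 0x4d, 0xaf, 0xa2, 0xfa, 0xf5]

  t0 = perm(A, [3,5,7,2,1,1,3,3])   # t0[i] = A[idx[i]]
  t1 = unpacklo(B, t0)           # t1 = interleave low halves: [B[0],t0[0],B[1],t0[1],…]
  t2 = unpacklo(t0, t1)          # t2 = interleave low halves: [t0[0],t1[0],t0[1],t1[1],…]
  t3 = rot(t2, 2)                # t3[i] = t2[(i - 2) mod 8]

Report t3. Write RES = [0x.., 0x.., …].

RES = [0x10, 0x61, 0x1b, 0x7c, 0x61, 0x1b, 0x97, 0xda]

  t0: 1b 61 97 10 f0 f0 1b 1b
  t1: 7c 1b da 61 09 97 4d 10
  t2: 1b 7c 61 1b 97 da 10 61
  t3: 10 61 1b 7c 61 1b 97 da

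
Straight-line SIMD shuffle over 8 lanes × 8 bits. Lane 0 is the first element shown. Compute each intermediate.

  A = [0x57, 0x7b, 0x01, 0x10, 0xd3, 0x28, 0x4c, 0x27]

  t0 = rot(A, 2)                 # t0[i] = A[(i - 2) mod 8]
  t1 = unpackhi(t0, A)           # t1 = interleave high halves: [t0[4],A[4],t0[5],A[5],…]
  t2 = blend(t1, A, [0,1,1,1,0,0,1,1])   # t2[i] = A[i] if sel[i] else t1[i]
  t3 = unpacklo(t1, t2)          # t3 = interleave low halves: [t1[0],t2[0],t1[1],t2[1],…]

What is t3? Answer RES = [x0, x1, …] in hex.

→ t0 |4c|27|57|7b|01|10|d3|28|
→ t1 |01|d3|10|28|d3|4c|28|27|
→ t2 |01|7b|01|10|d3|4c|4c|27|
→ t3 |01|01|d3|7b|10|01|28|10|

RES = [ 0x01  0x01  0xd3  0x7b  0x10  0x01  0x28  0x10 ]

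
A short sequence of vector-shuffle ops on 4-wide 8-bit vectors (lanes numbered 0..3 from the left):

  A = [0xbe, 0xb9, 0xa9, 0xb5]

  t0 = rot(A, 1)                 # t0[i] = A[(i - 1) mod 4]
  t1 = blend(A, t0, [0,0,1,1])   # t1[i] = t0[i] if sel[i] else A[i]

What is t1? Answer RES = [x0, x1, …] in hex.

RES = [ 0xbe  0xb9  0xb9  0xa9 ]

→ t0 |b5|be|b9|a9|
→ t1 |be|b9|b9|a9|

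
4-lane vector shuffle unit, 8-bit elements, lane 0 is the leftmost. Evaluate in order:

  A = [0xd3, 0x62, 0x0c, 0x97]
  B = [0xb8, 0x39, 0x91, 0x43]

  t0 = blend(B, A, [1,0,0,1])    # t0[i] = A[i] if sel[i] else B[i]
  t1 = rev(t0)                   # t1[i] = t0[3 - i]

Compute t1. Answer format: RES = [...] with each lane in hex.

RES = [0x97, 0x91, 0x39, 0xd3]

  t0: d3 39 91 97
  t1: 97 91 39 d3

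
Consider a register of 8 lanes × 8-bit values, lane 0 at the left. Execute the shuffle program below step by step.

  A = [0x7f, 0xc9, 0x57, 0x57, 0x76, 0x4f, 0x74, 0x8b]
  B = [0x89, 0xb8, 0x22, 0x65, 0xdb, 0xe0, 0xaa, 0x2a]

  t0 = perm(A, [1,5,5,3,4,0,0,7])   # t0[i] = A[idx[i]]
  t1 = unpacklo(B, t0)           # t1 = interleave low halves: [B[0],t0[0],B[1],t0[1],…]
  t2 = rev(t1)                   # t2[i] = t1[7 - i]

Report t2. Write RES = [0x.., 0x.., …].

  t0: c9 4f 4f 57 76 7f 7f 8b
  t1: 89 c9 b8 4f 22 4f 65 57
  t2: 57 65 4f 22 4f b8 c9 89

RES = [ 0x57  0x65  0x4f  0x22  0x4f  0xb8  0xc9  0x89 ]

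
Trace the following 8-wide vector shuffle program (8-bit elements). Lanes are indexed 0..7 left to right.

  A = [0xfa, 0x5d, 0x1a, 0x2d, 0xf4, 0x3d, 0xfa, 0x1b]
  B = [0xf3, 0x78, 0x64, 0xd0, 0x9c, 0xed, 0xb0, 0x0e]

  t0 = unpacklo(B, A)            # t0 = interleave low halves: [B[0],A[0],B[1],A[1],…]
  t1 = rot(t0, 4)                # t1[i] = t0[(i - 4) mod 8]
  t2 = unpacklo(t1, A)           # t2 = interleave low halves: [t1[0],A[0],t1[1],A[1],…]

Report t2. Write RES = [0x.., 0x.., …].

RES = [ 0x64  0xfa  0x1a  0x5d  0xd0  0x1a  0x2d  0x2d ]

t0 = [0xf3, 0xfa, 0x78, 0x5d, 0x64, 0x1a, 0xd0, 0x2d]
t1 = [0x64, 0x1a, 0xd0, 0x2d, 0xf3, 0xfa, 0x78, 0x5d]
t2 = [0x64, 0xfa, 0x1a, 0x5d, 0xd0, 0x1a, 0x2d, 0x2d]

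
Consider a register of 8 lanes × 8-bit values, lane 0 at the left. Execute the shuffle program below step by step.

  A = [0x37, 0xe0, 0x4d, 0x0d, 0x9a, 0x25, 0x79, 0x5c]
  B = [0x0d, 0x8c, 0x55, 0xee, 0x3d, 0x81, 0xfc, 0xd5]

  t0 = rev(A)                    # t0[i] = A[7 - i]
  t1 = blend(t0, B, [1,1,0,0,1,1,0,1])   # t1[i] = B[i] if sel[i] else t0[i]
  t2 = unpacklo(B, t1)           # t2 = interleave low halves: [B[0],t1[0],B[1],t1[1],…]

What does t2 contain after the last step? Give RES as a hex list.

  t0: 5c 79 25 9a 0d 4d e0 37
  t1: 0d 8c 25 9a 3d 81 e0 d5
  t2: 0d 0d 8c 8c 55 25 ee 9a

RES = [ 0x0d  0x0d  0x8c  0x8c  0x55  0x25  0xee  0x9a ]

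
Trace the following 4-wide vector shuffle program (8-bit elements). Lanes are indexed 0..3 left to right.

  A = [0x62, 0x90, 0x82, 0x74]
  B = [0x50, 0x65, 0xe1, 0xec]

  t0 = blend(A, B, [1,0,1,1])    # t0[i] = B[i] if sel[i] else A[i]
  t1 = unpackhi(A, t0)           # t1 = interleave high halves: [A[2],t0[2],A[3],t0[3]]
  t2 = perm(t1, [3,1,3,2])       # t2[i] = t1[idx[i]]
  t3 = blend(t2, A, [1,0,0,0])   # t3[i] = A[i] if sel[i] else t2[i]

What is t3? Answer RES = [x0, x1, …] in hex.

RES = [0x62, 0xe1, 0xec, 0x74]

  t0: 50 90 e1 ec
  t1: 82 e1 74 ec
  t2: ec e1 ec 74
  t3: 62 e1 ec 74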